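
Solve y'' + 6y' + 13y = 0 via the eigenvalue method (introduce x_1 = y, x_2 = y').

y(t) = c_1e^(-3t)cos(2t) + c_2e^(-3t)sin(2t)

Let x_1 = y, x_2 = y'. Then x_1' = x_2 and x_2' = -13x_1 - 6x_2.
A = [[0,1],[-13,-6]]; det(A-λI) = λ^2 + 6λ + 13.
Eigenvalues λ = -3 ± 2i.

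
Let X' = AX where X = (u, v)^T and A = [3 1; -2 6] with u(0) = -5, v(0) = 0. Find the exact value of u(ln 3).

405

A = [[3,1],[-2,6]]; eigenvalues λ = 5, 4.
Eigenvectors: (1,2) for λ=5, (-1,-1) for λ=4.
From the initial condition, c_1 = 5, c_2 = 10.
u(ln 3) = (5)(3^5)(1) + (10)(3^4)(-1) = 405.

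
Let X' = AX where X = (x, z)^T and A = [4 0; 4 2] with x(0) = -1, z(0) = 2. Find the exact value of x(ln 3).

A = [[4,0],[4,2]]; eigenvalues λ = 2, 4.
Eigenvectors: (0,-1) for λ=2, (1,2) for λ=4.
From the initial condition, c_1 = -4, c_2 = -1.
x(ln 3) = (-4)(3^2)(0) + (-1)(3^4)(1) = -81.

-81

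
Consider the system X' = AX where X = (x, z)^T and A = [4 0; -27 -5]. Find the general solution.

Coefficient matrix A = [[4, 0], [-27, -5]].
Characteristic polynomial det(A - λI) = λ^2 + λ - 20 = 0.
Eigenvalues λ = 4, -5.
For λ=4: (A-λI) row 2 is [-27, -9], so an eigenvector is (-1, 3).
For λ=-5: (A-λI) row 1 is [9, 0], so an eigenvector is (0, 1).
General solution: K_1e^(4t)(-1,3) + K_2e^(-5t)(0,1).

x(t) = -K_1e^(4t), z(t) = 3K_1e^(4t) + K_2e^(-5t)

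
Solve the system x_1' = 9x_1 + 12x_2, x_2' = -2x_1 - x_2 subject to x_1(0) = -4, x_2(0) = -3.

x_1(t) = -30e^(5t) + 26e^(3t), x_2(t) = 10e^(5t) - 13e^(3t)

Coefficient matrix A = [[9, 12], [-2, -1]].
Characteristic polynomial det(A - λI) = λ^2 - 8λ + 15 = 0.
Eigenvalues λ = 5, 3.
For λ=5: (A-λI) row 1 is [4, 12], so an eigenvector is (-3, 1).
For λ=3: (A-λI) row 1 is [6, 12], so an eigenvector is (2, -1).
General solution: C_1e^(5t)(-3,1) + C_2e^(3t)(2,-1).
Applying x_1(0)=-4, x_2(0)=-3 gives C_1=10, C_2=13.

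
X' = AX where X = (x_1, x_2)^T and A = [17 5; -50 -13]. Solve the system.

Coefficient matrix A = [[17, 5], [-50, -13]].
Characteristic polynomial det(A - λI) = λ^2 - 4λ + 29 = 0.
Eigenvalues λ = 2 ± 5i (complex conjugate pair).
For λ=2+5i: an eigenvector is (-1,3) - i(0,1) = (-1, 3 - i).
A real fundamental pair from Re and Im of e^((2+5i)t)v: X_1 = e^(2t)(cos(5t)·(-1,3) + sin(5t)·(0,1)), X_2 = e^(2t)(sin(5t)·(-1,3) - cos(5t)·(0,1)).
General solution: K_1X_1 + K_2X_2.

x_1(t) = -K_1e^(2t)cos(5t) - K_2e^(2t)sin(5t), x_2(t) = K_1e^(2t)sin(5t) + 3K_1e^(2t)cos(5t) + 3K_2e^(2t)sin(5t) - K_2e^(2t)cos(5t)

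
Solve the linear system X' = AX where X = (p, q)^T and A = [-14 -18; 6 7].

p(t) = -2c_1e^(-5t) + 3c_2e^(-2t), q(t) = c_1e^(-5t) - 2c_2e^(-2t)

Coefficient matrix A = [[-14, -18], [6, 7]].
Characteristic polynomial det(A - λI) = λ^2 + 7λ + 10 = 0.
Eigenvalues λ = -5, -2.
For λ=-5: (A-λI) row 1 is [-9, -18], so an eigenvector is (-2, 1).
For λ=-2: (A-λI) row 1 is [-12, -18], so an eigenvector is (3, -2).
General solution: c_1e^(-5t)(-2,1) + c_2e^(-2t)(3,-2).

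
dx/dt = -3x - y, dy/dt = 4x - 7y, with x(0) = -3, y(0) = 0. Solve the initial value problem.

Coefficient matrix A = [[-3, -1], [4, -7]].
Characteristic polynomial det(A - λI) = λ^2 + 10λ + 25 = 0.
Single eigenvalue λ = -5 with algebraic multiplicity 2.
Eigenvector v = (-1,-2); generalized eigenvector w with (A-λI)w=v is (-2,-3).
General solution: e^(-5t)[C_1·v + C_2·(t·v + w)].
Applying x(0)=-3, y(0)=0 gives C_1=-9, C_2=6.

x(t) = -6te^(-5t) - 3e^(-5t), y(t) = -12te^(-5t)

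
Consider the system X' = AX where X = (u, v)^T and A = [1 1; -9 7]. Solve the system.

u(t) = -K_1e^(4t) - K_2te^(4t) + K_2e^(4t), v(t) = -3K_1e^(4t) - 3K_2te^(4t) + 2K_2e^(4t)

Coefficient matrix A = [[1, 1], [-9, 7]].
Characteristic polynomial det(A - λI) = λ^2 - 8λ + 16 = 0.
Single eigenvalue λ = 4 with algebraic multiplicity 2.
Eigenvector v = (-1,-3); generalized eigenvector w with (A-λI)w=v is (1,2).
General solution: e^(4t)[K_1·v + K_2·(t·v + w)].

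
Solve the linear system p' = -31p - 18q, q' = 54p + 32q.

p(t) = 2C_1e^(-4t) - C_2e^(5t), q(t) = -3C_1e^(-4t) + 2C_2e^(5t)

Coefficient matrix A = [[-31, -18], [54, 32]].
Characteristic polynomial det(A - λI) = λ^2 - λ - 20 = 0.
Eigenvalues λ = -4, 5.
For λ=-4: (A-λI) row 1 is [-27, -18], so an eigenvector is (2, -3).
For λ=5: (A-λI) row 1 is [-36, -18], so an eigenvector is (-1, 2).
General solution: C_1e^(-4t)(2,-3) + C_2e^(5t)(-1,2).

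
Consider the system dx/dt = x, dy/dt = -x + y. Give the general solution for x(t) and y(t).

x(t) = C_2e^(t), y(t) = -C_1e^(t) - C_2te^(t) - 3C_2e^(t)

Coefficient matrix A = [[1, 0], [-1, 1]].
Characteristic polynomial det(A - λI) = λ^2 - 2λ + 1 = 0.
Single eigenvalue λ = 1 with algebraic multiplicity 2.
Eigenvector v = (0,-1); generalized eigenvector w with (A-λI)w=v is (1,-3).
General solution: e^(t)[C_1·v + C_2·(t·v + w)].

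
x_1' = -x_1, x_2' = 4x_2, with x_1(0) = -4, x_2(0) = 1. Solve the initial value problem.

x_1(t) = -4e^(-t), x_2(t) = e^(4t)

Coefficient matrix A = [[-1, 0], [0, 4]].
Characteristic polynomial det(A - λI) = λ^2 - 3λ - 4 = 0.
Eigenvalues λ = 4, -1.
For λ=4: (A-λI) row 1 is [-5, 0], so an eigenvector is (0, -1).
For λ=-1: (A-λI) row 2 is [0, 5], so an eigenvector is (1, 0).
General solution: C_1e^(4t)(0,-1) + C_2e^(-t)(1,0).
Applying x_1(0)=-4, x_2(0)=1 gives C_1=-1, C_2=-4.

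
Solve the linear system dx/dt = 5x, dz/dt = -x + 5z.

x(t) = K_2e^(5t), z(t) = -K_1e^(5t) - K_2te^(5t) - 3K_2e^(5t)

Coefficient matrix A = [[5, 0], [-1, 5]].
Characteristic polynomial det(A - λI) = λ^2 - 10λ + 25 = 0.
Single eigenvalue λ = 5 with algebraic multiplicity 2.
Eigenvector v = (0,-1); generalized eigenvector w with (A-λI)w=v is (1,-3).
General solution: e^(5t)[K_1·v + K_2·(t·v + w)].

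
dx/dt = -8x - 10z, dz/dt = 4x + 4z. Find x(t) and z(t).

x(t) = 2c_1e^(-2t)sin(2t) + c_1e^(-2t)cos(2t) + c_2e^(-2t)sin(2t) - 2c_2e^(-2t)cos(2t), z(t) = -c_1e^(-2t)sin(2t) - c_1e^(-2t)cos(2t) - c_2e^(-2t)sin(2t) + c_2e^(-2t)cos(2t)

Coefficient matrix A = [[-8, -10], [4, 4]].
Characteristic polynomial det(A - λI) = λ^2 + 4λ + 8 = 0.
Eigenvalues λ = -2 ± 2i (complex conjugate pair).
For λ=-2+2i: an eigenvector is (1,-1) - i(2,-1) = (1 - 2i, -1 + i).
A real fundamental pair from Re and Im of e^((-2+2i)t)v: X_1 = e^(-2t)(cos(2t)·(1,-1) + sin(2t)·(2,-1)), X_2 = e^(-2t)(sin(2t)·(1,-1) - cos(2t)·(2,-1)).
General solution: c_1X_1 + c_2X_2.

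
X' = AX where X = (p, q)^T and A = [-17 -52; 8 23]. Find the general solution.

Coefficient matrix A = [[-17, -52], [8, 23]].
Characteristic polynomial det(A - λI) = λ^2 - 6λ + 25 = 0.
Eigenvalues λ = 3 ± 4i (complex conjugate pair).
For λ=3+4i: an eigenvector is (2,-1) - i(3,-1) = (2 - 3i, -1 + i).
A real fundamental pair from Re and Im of e^((3+4i)t)v: X_1 = e^(3t)(cos(4t)·(2,-1) + sin(4t)·(3,-1)), X_2 = e^(3t)(sin(4t)·(2,-1) - cos(4t)·(3,-1)).
General solution: c_1X_1 + c_2X_2.

p(t) = 3c_1e^(3t)sin(4t) + 2c_1e^(3t)cos(4t) + 2c_2e^(3t)sin(4t) - 3c_2e^(3t)cos(4t), q(t) = -c_1e^(3t)sin(4t) - c_1e^(3t)cos(4t) - c_2e^(3t)sin(4t) + c_2e^(3t)cos(4t)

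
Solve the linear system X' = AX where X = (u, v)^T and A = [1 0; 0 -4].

u(t) = -K_2e^(t), v(t) = K_1e^(-4t)

Coefficient matrix A = [[1, 0], [0, -4]].
Characteristic polynomial det(A - λI) = λ^2 + 3λ - 4 = 0.
Eigenvalues λ = -4, 1.
For λ=-4: (A-λI) row 1 is [5, 0], so an eigenvector is (0, 1).
For λ=1: (A-λI) row 2 is [0, -5], so an eigenvector is (-1, 0).
General solution: K_1e^(-4t)(0,1) + K_2e^(t)(-1,0).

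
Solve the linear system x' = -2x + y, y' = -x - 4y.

Coefficient matrix A = [[-2, 1], [-1, -4]].
Characteristic polynomial det(A - λI) = λ^2 + 6λ + 9 = 0.
Single eigenvalue λ = -3 with algebraic multiplicity 2.
Eigenvector v = (1,-1); generalized eigenvector w with (A-λI)w=v is (-2,3).
General solution: e^(-3t)[c_1·v + c_2·(t·v + w)].

x(t) = c_1e^(-3t) + c_2te^(-3t) - 2c_2e^(-3t), y(t) = -c_1e^(-3t) - c_2te^(-3t) + 3c_2e^(-3t)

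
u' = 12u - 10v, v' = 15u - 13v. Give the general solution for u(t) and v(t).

u(t) = -2C_1e^(-3t) - C_2e^(2t), v(t) = -3C_1e^(-3t) - C_2e^(2t)

Coefficient matrix A = [[12, -10], [15, -13]].
Characteristic polynomial det(A - λI) = λ^2 + λ - 6 = 0.
Eigenvalues λ = -3, 2.
For λ=-3: (A-λI) row 1 is [15, -10], so an eigenvector is (-2, -3).
For λ=2: (A-λI) row 1 is [10, -10], so an eigenvector is (-1, -1).
General solution: C_1e^(-3t)(-2,-3) + C_2e^(2t)(-1,-1).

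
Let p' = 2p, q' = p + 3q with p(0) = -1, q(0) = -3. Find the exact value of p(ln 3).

-9

A = [[2,0],[1,3]]; eigenvalues λ = 2, 3.
Eigenvectors: (1,-1) for λ=2, (0,-1) for λ=3.
From the initial condition, c_1 = -1, c_2 = 4.
p(ln 3) = (-1)(3^2)(1) + (4)(3^3)(0) = -9.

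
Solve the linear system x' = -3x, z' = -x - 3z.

Coefficient matrix A = [[-3, 0], [-1, -3]].
Characteristic polynomial det(A - λI) = λ^2 + 6λ + 9 = 0.
Single eigenvalue λ = -3 with algebraic multiplicity 2.
Eigenvector v = (0,-1); generalized eigenvector w with (A-λI)w=v is (1,-3).
General solution: e^(-3t)[c_1·v + c_2·(t·v + w)].

x(t) = c_2e^(-3t), z(t) = -c_1e^(-3t) - c_2te^(-3t) - 3c_2e^(-3t)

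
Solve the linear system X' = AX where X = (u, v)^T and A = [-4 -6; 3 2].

u(t) = K_1e^(-t)sin(3t) - K_1e^(-t)cos(3t) - K_2e^(-t)sin(3t) - K_2e^(-t)cos(3t), v(t) = -K_1e^(-t)sin(3t) + K_2e^(-t)cos(3t)

Coefficient matrix A = [[-4, -6], [3, 2]].
Characteristic polynomial det(A - λI) = λ^2 + 2λ + 10 = 0.
Eigenvalues λ = -1 ± 3i (complex conjugate pair).
For λ=-1+3i: an eigenvector is (-1,0) - i(1,-1) = (-1 - i, 0 + i).
A real fundamental pair from Re and Im of e^((-1+3i)t)v: X_1 = e^(-t)(cos(3t)·(-1,0) + sin(3t)·(1,-1)), X_2 = e^(-t)(sin(3t)·(-1,0) - cos(3t)·(1,-1)).
General solution: K_1X_1 + K_2X_2.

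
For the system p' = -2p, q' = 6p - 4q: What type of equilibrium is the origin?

A = [[-2,0],[6,-4]]; det(A-λI) = λ^2 + 6λ + 8.
λ = -2, -4: both negative.

stable node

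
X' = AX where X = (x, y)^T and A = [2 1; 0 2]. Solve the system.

x(t) = C_1e^(2t) + C_2te^(2t) + 2C_2e^(2t), y(t) = C_2e^(2t)

Coefficient matrix A = [[2, 1], [0, 2]].
Characteristic polynomial det(A - λI) = λ^2 - 4λ + 4 = 0.
Single eigenvalue λ = 2 with algebraic multiplicity 2.
Eigenvector v = (1,0); generalized eigenvector w with (A-λI)w=v is (2,1).
General solution: e^(2t)[C_1·v + C_2·(t·v + w)].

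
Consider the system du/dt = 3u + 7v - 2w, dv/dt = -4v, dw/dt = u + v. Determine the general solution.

Coefficient matrix A = [[3, 7, -2], [0, -4, 0], [1, 1, 0]].
det(A - λI) = 0 gives eigenvalues λ = 1, -4, 2.
For λ=1: eigenvector (-1,0,-1).
For λ=-4: eigenvector (-1,1,0).
For λ=2: eigenvector (2,0,1).
General solution: c_1e^(t)(-1,0,-1) + c_2e^(-4t)(-1,1,0) + c_3e^(2t)(2,0,1).

u(t) = -c_1e^(t) - c_2e^(-4t) + 2c_3e^(2t), v(t) = c_2e^(-4t), w(t) = -c_1e^(t) + c_3e^(2t)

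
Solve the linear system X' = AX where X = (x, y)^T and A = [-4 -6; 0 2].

x(t) = -c_1e^(-4t) + c_2e^(2t), y(t) = -c_2e^(2t)

Coefficient matrix A = [[-4, -6], [0, 2]].
Characteristic polynomial det(A - λI) = λ^2 + 2λ - 8 = 0.
Eigenvalues λ = -4, 2.
For λ=-4: (A-λI) row 1 is [0, -6], so an eigenvector is (-1, 0).
For λ=2: (A-λI) row 1 is [-6, -6], so an eigenvector is (1, -1).
General solution: c_1e^(-4t)(-1,0) + c_2e^(2t)(1,-1).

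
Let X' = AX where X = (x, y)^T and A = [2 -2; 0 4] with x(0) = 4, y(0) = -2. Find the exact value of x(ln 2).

A = [[2,-2],[0,4]]; eigenvalues λ = 2, 4.
Eigenvectors: (1,0) for λ=2, (-1,1) for λ=4.
From the initial condition, c_1 = 2, c_2 = -2.
x(ln 2) = (2)(2^2)(1) + (-2)(2^4)(-1) = 40.

40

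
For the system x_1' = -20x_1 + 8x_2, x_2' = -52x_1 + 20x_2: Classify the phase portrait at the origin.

center

A = [[-20,8],[-52,20]]; det(A-λI) = λ^2 + 16.
λ = 0 ± 4i: zero real part.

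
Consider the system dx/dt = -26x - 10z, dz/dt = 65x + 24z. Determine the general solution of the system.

Coefficient matrix A = [[-26, -10], [65, 24]].
Characteristic polynomial det(A - λI) = λ^2 + 2λ + 26 = 0.
Eigenvalues λ = -1 ± 5i (complex conjugate pair).
For λ=-1+5i: an eigenvector is (1,-2) - i(-1,3) = (1 + i, -2 - 3i).
A real fundamental pair from Re and Im of e^((-1+5i)t)v: X_1 = e^(-t)(cos(5t)·(1,-2) + sin(5t)·(-1,3)), X_2 = e^(-t)(sin(5t)·(1,-2) - cos(5t)·(-1,3)).
General solution: K_1X_1 + K_2X_2.

x(t) = -K_1e^(-t)sin(5t) + K_1e^(-t)cos(5t) + K_2e^(-t)sin(5t) + K_2e^(-t)cos(5t), z(t) = 3K_1e^(-t)sin(5t) - 2K_1e^(-t)cos(5t) - 2K_2e^(-t)sin(5t) - 3K_2e^(-t)cos(5t)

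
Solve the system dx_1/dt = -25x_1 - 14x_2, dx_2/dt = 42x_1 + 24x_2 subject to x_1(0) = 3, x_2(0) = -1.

x_1(t) = -7e^(3t) + 10e^(-4t), x_2(t) = 14e^(3t) - 15e^(-4t)

Coefficient matrix A = [[-25, -14], [42, 24]].
Characteristic polynomial det(A - λI) = λ^2 + λ - 12 = 0.
Eigenvalues λ = 3, -4.
For λ=3: (A-λI) row 1 is [-28, -14], so an eigenvector is (-1, 2).
For λ=-4: (A-λI) row 1 is [-21, -14], so an eigenvector is (2, -3).
General solution: C_1e^(3t)(-1,2) + C_2e^(-4t)(2,-3).
Applying x_1(0)=3, x_2(0)=-1 gives C_1=7, C_2=5.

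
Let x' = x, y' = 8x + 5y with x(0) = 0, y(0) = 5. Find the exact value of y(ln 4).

5120

A = [[1,0],[8,5]]; eigenvalues λ = 1, 5.
Eigenvectors: (-1,2) for λ=1, (0,1) for λ=5.
From the initial condition, c_1 = 0, c_2 = 5.
y(ln 4) = (0)(4^1)(2) + (5)(4^5)(1) = 5120.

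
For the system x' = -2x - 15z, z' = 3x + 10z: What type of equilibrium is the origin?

unstable spiral

A = [[-2,-15],[3,10]]; det(A-λI) = λ^2 - 8λ + 25.
λ = 4 ± 3i: positive real part.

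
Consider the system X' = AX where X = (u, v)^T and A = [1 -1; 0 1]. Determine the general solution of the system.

Coefficient matrix A = [[1, -1], [0, 1]].
Characteristic polynomial det(A - λI) = λ^2 - 2λ + 1 = 0.
Single eigenvalue λ = 1 with algebraic multiplicity 2.
Eigenvector v = (1,0); generalized eigenvector w with (A-λI)w=v is (-1,-1).
General solution: e^(t)[c_1·v + c_2·(t·v + w)].

u(t) = c_1e^(t) + c_2te^(t) - c_2e^(t), v(t) = -c_2e^(t)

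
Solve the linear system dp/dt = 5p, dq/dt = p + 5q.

Coefficient matrix A = [[5, 0], [1, 5]].
Characteristic polynomial det(A - λI) = λ^2 - 10λ + 25 = 0.
Single eigenvalue λ = 5 with algebraic multiplicity 2.
Eigenvector v = (0,-1); generalized eigenvector w with (A-λI)w=v is (-1,-2).
General solution: e^(5t)[c_1·v + c_2·(t·v + w)].

p(t) = -c_2e^(5t), q(t) = -c_1e^(5t) - c_2te^(5t) - 2c_2e^(5t)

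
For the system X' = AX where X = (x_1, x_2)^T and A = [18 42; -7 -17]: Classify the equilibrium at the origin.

A = [[18,42],[-7,-17]]; det(A-λI) = λ^2 - λ - 12.
λ = -3, 4: opposite signs.

saddle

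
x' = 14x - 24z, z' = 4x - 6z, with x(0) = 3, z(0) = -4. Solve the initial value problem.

Coefficient matrix A = [[14, -24], [4, -6]].
Characteristic polynomial det(A - λI) = λ^2 - 8λ + 12 = 0.
Eigenvalues λ = 6, 2.
For λ=6: (A-λI) row 1 is [8, -24], so an eigenvector is (-3, -1).
For λ=2: (A-λI) row 1 is [12, -24], so an eigenvector is (-2, -1).
General solution: C_1e^(6t)(-3,-1) + C_2e^(2t)(-2,-1).
Applying x(0)=3, z(0)=-4 gives C_1=-11, C_2=15.

x(t) = 33e^(6t) - 30e^(2t), z(t) = 11e^(6t) - 15e^(2t)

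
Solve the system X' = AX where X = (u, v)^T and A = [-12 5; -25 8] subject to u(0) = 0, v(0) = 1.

u(t) = e^(-2t)sin(5t), v(t) = 2e^(-2t)sin(5t) + e^(-2t)cos(5t)

Coefficient matrix A = [[-12, 5], [-25, 8]].
Characteristic polynomial det(A - λI) = λ^2 + 4λ + 29 = 0.
Eigenvalues λ = -2 ± 5i (complex conjugate pair).
For λ=-2+5i: an eigenvector is (0,1) - i(1,2) = (0 - i, 1 - 2i).
A real fundamental pair from Re and Im of e^((-2+5i)t)v: X_1 = e^(-2t)(cos(5t)·(0,1) + sin(5t)·(1,2)), X_2 = e^(-2t)(sin(5t)·(0,1) - cos(5t)·(1,2)).
General solution: c_1X_1 + c_2X_2.
Applying u(0)=0, v(0)=1 gives c_1=1, c_2=0.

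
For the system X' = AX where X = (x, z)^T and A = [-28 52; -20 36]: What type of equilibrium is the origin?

A = [[-28,52],[-20,36]]; det(A-λI) = λ^2 - 8λ + 32.
λ = 4 ± 4i: positive real part.

unstable spiral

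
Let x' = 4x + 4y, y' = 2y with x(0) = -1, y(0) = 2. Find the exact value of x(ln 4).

704

A = [[4,4],[0,2]]; eigenvalues λ = 2, 4.
Eigenvectors: (2,-1) for λ=2, (-1,0) for λ=4.
From the initial condition, c_1 = -2, c_2 = -3.
x(ln 4) = (-2)(4^2)(2) + (-3)(4^4)(-1) = 704.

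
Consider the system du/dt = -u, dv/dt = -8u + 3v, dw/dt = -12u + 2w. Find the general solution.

Coefficient matrix A = [[-1, 0, 0], [-8, 3, 0], [-12, 0, 2]].
det(A - λI) = 0 gives eigenvalues λ = -1, 2, 3.
For λ=-1: eigenvector (1,2,4).
For λ=2: eigenvector (0,0,1).
For λ=3: eigenvector (0,1,0).
General solution: C_1e^(-t)(1,2,4) + C_2e^(2t)(0,0,1) + C_3e^(3t)(0,1,0).

u(t) = C_1e^(-t), v(t) = 2C_1e^(-t) + C_3e^(3t), w(t) = 4C_1e^(-t) + C_2e^(2t)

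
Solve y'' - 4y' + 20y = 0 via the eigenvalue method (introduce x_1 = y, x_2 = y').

y(t) = c_1e^(2t)cos(4t) + c_2e^(2t)sin(4t)

Let x_1 = y, x_2 = y'. Then x_1' = x_2 and x_2' = -20x_1 + 4x_2.
A = [[0,1],[-20,4]]; det(A-λI) = λ^2 - 4λ + 20.
Eigenvalues λ = 2 ± 4i.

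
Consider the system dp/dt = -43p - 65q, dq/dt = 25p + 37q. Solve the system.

Coefficient matrix A = [[-43, -65], [25, 37]].
Characteristic polynomial det(A - λI) = λ^2 + 6λ + 34 = 0.
Eigenvalues λ = -3 ± 5i (complex conjugate pair).
For λ=-3+5i: an eigenvector is (-3,2) - i(-2,1) = (-3 + 2i, 2 - i).
A real fundamental pair from Re and Im of e^((-3+5i)t)v: X_1 = e^(-3t)(cos(5t)·(-3,2) + sin(5t)·(-2,1)), X_2 = e^(-3t)(sin(5t)·(-3,2) - cos(5t)·(-2,1)).
General solution: c_1X_1 + c_2X_2.

p(t) = -2c_1e^(-3t)sin(5t) - 3c_1e^(-3t)cos(5t) - 3c_2e^(-3t)sin(5t) + 2c_2e^(-3t)cos(5t), q(t) = c_1e^(-3t)sin(5t) + 2c_1e^(-3t)cos(5t) + 2c_2e^(-3t)sin(5t) - c_2e^(-3t)cos(5t)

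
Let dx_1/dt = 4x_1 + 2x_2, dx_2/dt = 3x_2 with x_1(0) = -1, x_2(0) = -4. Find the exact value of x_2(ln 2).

-32

A = [[4,2],[0,3]]; eigenvalues λ = 4, 3.
Eigenvectors: (1,0) for λ=4, (-2,1) for λ=3.
From the initial condition, c_1 = -9, c_2 = -4.
x_2(ln 2) = (-9)(2^4)(0) + (-4)(2^3)(1) = -32.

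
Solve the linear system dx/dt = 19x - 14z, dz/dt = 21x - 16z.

x(t) = -2K_1e^(-2t) + K_2e^(5t), z(t) = -3K_1e^(-2t) + K_2e^(5t)

Coefficient matrix A = [[19, -14], [21, -16]].
Characteristic polynomial det(A - λI) = λ^2 - 3λ - 10 = 0.
Eigenvalues λ = -2, 5.
For λ=-2: (A-λI) row 1 is [21, -14], so an eigenvector is (-2, -3).
For λ=5: (A-λI) row 1 is [14, -14], so an eigenvector is (1, 1).
General solution: K_1e^(-2t)(-2,-3) + K_2e^(5t)(1,1).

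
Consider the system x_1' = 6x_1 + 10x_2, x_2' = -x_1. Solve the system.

x_1(t) = 3K_1e^(3t)sin(t) + K_1e^(3t)cos(t) + K_2e^(3t)sin(t) - 3K_2e^(3t)cos(t), x_2(t) = -K_1e^(3t)sin(t) + K_2e^(3t)cos(t)

Coefficient matrix A = [[6, 10], [-1, 0]].
Characteristic polynomial det(A - λI) = λ^2 - 6λ + 10 = 0.
Eigenvalues λ = 3 ± i (complex conjugate pair).
For λ=3+i: an eigenvector is (1,0) - i(3,-1) = (1 - 3i, 0 + i).
A real fundamental pair from Re and Im of e^((3+i)t)v: X_1 = e^(3t)(cos(t)·(1,0) + sin(t)·(3,-1)), X_2 = e^(3t)(sin(t)·(1,0) - cos(t)·(3,-1)).
General solution: K_1X_1 + K_2X_2.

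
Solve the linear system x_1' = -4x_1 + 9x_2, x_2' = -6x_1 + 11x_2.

x_1(t) = 3c_1e^(2t) - c_2e^(5t), x_2(t) = 2c_1e^(2t) - c_2e^(5t)

Coefficient matrix A = [[-4, 9], [-6, 11]].
Characteristic polynomial det(A - λI) = λ^2 - 7λ + 10 = 0.
Eigenvalues λ = 2, 5.
For λ=2: (A-λI) row 1 is [-6, 9], so an eigenvector is (3, 2).
For λ=5: (A-λI) row 1 is [-9, 9], so an eigenvector is (-1, -1).
General solution: c_1e^(2t)(3,2) + c_2e^(5t)(-1,-1).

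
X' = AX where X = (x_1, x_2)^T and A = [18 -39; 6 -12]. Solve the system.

Coefficient matrix A = [[18, -39], [6, -12]].
Characteristic polynomial det(A - λI) = λ^2 - 6λ + 18 = 0.
Eigenvalues λ = 3 ± 3i (complex conjugate pair).
For λ=3+3i: an eigenvector is (3,1) - i(2,1) = (3 - 2i, 1 - i).
A real fundamental pair from Re and Im of e^((3+3i)t)v: X_1 = e^(3t)(cos(3t)·(3,1) + sin(3t)·(2,1)), X_2 = e^(3t)(sin(3t)·(3,1) - cos(3t)·(2,1)).
General solution: c_1X_1 + c_2X_2.

x_1(t) = 2c_1e^(3t)sin(3t) + 3c_1e^(3t)cos(3t) + 3c_2e^(3t)sin(3t) - 2c_2e^(3t)cos(3t), x_2(t) = c_1e^(3t)sin(3t) + c_1e^(3t)cos(3t) + c_2e^(3t)sin(3t) - c_2e^(3t)cos(3t)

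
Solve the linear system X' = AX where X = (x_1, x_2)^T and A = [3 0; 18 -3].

x_1(t) = -K_1e^(3t), x_2(t) = -3K_1e^(3t) - K_2e^(-3t)

Coefficient matrix A = [[3, 0], [18, -3]].
Characteristic polynomial det(A - λI) = λ^2 - 9 = 0.
Eigenvalues λ = 3, -3.
For λ=3: (A-λI) row 2 is [18, -6], so an eigenvector is (-1, -3).
For λ=-3: (A-λI) row 1 is [6, 0], so an eigenvector is (0, -1).
General solution: K_1e^(3t)(-1,-3) + K_2e^(-3t)(0,-1).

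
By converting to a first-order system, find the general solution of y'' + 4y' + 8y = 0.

y(t) = K_1e^(-2t)cos(2t) + K_2e^(-2t)sin(2t)

Let x_1 = y, x_2 = y'. Then x_1' = x_2 and x_2' = -8x_1 - 4x_2.
A = [[0,1],[-8,-4]]; det(A-λI) = λ^2 + 4λ + 8.
Eigenvalues λ = -2 ± 2i.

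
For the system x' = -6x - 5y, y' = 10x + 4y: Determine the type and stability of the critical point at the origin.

A = [[-6,-5],[10,4]]; det(A-λI) = λ^2 + 2λ + 26.
λ = -1 ± 5i: negative real part.

stable spiral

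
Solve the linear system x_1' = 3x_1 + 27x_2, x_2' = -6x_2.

Coefficient matrix A = [[3, 27], [0, -6]].
Characteristic polynomial det(A - λI) = λ^2 + 3λ - 18 = 0.
Eigenvalues λ = 3, -6.
For λ=3: (A-λI) row 1 is [0, 27], so an eigenvector is (-1, 0).
For λ=-6: (A-λI) row 1 is [9, 27], so an eigenvector is (3, -1).
General solution: C_1e^(3t)(-1,0) + C_2e^(-6t)(3,-1).

x_1(t) = -C_1e^(3t) + 3C_2e^(-6t), x_2(t) = -C_2e^(-6t)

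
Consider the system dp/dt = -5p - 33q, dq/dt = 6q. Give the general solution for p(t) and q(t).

Coefficient matrix A = [[-5, -33], [0, 6]].
Characteristic polynomial det(A - λI) = λ^2 - λ - 30 = 0.
Eigenvalues λ = 6, -5.
For λ=6: (A-λI) row 1 is [-11, -33], so an eigenvector is (-3, 1).
For λ=-5: (A-λI) row 1 is [0, -33], so an eigenvector is (-1, 0).
General solution: C_1e^(6t)(-3,1) + C_2e^(-5t)(-1,0).

p(t) = -3C_1e^(6t) - C_2e^(-5t), q(t) = C_1e^(6t)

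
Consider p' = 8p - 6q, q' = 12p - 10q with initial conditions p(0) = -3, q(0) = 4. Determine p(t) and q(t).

Coefficient matrix A = [[8, -6], [12, -10]].
Characteristic polynomial det(A - λI) = λ^2 + 2λ - 8 = 0.
Eigenvalues λ = -4, 2.
For λ=-4: (A-λI) row 1 is [12, -6], so an eigenvector is (-1, -2).
For λ=2: (A-λI) row 1 is [6, -6], so an eigenvector is (-1, -1).
General solution: K_1e^(-4t)(-1,-2) + K_2e^(2t)(-1,-1).
Applying p(0)=-3, q(0)=4 gives K_1=-7, K_2=10.

p(t) = -10e^(2t) + 7e^(-4t), q(t) = -10e^(2t) + 14e^(-4t)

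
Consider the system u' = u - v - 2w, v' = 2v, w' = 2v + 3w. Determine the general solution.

u(t) = K_1e^(t) + 3K_2e^(2t) - K_3e^(3t), v(t) = K_2e^(2t), w(t) = -2K_2e^(2t) + K_3e^(3t)

Coefficient matrix A = [[1, -1, -2], [0, 2, 0], [0, 2, 3]].
det(A - λI) = 0 gives eigenvalues λ = 1, 2, 3.
For λ=1: eigenvector (1,0,0).
For λ=2: eigenvector (3,1,-2).
For λ=3: eigenvector (-1,0,1).
General solution: K_1e^(t)(1,0,0) + K_2e^(2t)(3,1,-2) + K_3e^(3t)(-1,0,1).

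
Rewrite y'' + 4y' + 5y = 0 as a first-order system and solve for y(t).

Let x_1 = y, x_2 = y'. Then x_1' = x_2 and x_2' = -5x_1 - 4x_2.
A = [[0,1],[-5,-4]]; det(A-λI) = λ^2 + 4λ + 5.
Eigenvalues λ = -2 ± i.

y(t) = K_1e^(-2t)cos(t) + K_2e^(-2t)sin(t)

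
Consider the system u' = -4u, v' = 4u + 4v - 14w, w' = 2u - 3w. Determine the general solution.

u(t) = K_2e^(-4t), v(t) = K_1e^(4t) - 4K_2e^(-4t) + 2K_3e^(-3t), w(t) = -2K_2e^(-4t) + K_3e^(-3t)

Coefficient matrix A = [[-4, 0, 0], [4, 4, -14], [2, 0, -3]].
det(A - λI) = 0 gives eigenvalues λ = 4, -4, -3.
For λ=4: eigenvector (0,1,0).
For λ=-4: eigenvector (1,-4,-2).
For λ=-3: eigenvector (0,2,1).
General solution: K_1e^(4t)(0,1,0) + K_2e^(-4t)(1,-4,-2) + K_3e^(-3t)(0,2,1).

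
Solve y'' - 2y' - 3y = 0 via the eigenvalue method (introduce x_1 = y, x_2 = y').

Let x_1 = y, x_2 = y'. Then x_1' = x_2 and x_2' = 3x_1 + 2x_2.
A = [[0,1],[3,2]]; det(A-λI) = λ^2 - 2λ - 3.
Eigenvalues λ = -1, 3 with eigenvectors (1,-1), (1,3).

y(t) = c_1e^(-t) + c_2e^(3t)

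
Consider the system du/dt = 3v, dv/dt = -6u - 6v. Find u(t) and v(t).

Coefficient matrix A = [[0, 3], [-6, -6]].
Characteristic polynomial det(A - λI) = λ^2 + 6λ + 18 = 0.
Eigenvalues λ = -3 ± 3i (complex conjugate pair).
For λ=-3+3i: an eigenvector is (-1,1) - i(0,1) = (-1, 1 - i).
A real fundamental pair from Re and Im of e^((-3+3i)t)v: X_1 = e^(-3t)(cos(3t)·(-1,1) + sin(3t)·(0,1)), X_2 = e^(-3t)(sin(3t)·(-1,1) - cos(3t)·(0,1)).
General solution: K_1X_1 + K_2X_2.

u(t) = -K_1e^(-3t)cos(3t) - K_2e^(-3t)sin(3t), v(t) = K_1e^(-3t)sin(3t) + K_1e^(-3t)cos(3t) + K_2e^(-3t)sin(3t) - K_2e^(-3t)cos(3t)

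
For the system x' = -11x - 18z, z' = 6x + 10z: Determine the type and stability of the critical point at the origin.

A = [[-11,-18],[6,10]]; det(A-λI) = λ^2 + λ - 2.
λ = 1, -2: opposite signs.

saddle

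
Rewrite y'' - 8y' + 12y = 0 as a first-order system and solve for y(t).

Let x_1 = y, x_2 = y'. Then x_1' = x_2 and x_2' = -12x_1 + 8x_2.
A = [[0,1],[-12,8]]; det(A-λI) = λ^2 - 8λ + 12.
Eigenvalues λ = 2, 6 with eigenvectors (1,2), (1,6).

y(t) = C_1e^(2t) + C_2e^(6t)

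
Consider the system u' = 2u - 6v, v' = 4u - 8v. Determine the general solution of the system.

Coefficient matrix A = [[2, -6], [4, -8]].
Characteristic polynomial det(A - λI) = λ^2 + 6λ + 8 = 0.
Eigenvalues λ = -2, -4.
For λ=-2: (A-λI) row 1 is [4, -6], so an eigenvector is (-3, -2).
For λ=-4: (A-λI) row 1 is [6, -6], so an eigenvector is (-1, -1).
General solution: K_1e^(-2t)(-3,-2) + K_2e^(-4t)(-1,-1).

u(t) = -3K_1e^(-2t) - K_2e^(-4t), v(t) = -2K_1e^(-2t) - K_2e^(-4t)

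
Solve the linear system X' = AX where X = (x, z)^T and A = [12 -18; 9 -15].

x(t) = -C_1e^(-6t) - 2C_2e^(3t), z(t) = -C_1e^(-6t) - C_2e^(3t)

Coefficient matrix A = [[12, -18], [9, -15]].
Characteristic polynomial det(A - λI) = λ^2 + 3λ - 18 = 0.
Eigenvalues λ = -6, 3.
For λ=-6: (A-λI) row 1 is [18, -18], so an eigenvector is (-1, -1).
For λ=3: (A-λI) row 1 is [9, -18], so an eigenvector is (-2, -1).
General solution: C_1e^(-6t)(-1,-1) + C_2e^(3t)(-2,-1).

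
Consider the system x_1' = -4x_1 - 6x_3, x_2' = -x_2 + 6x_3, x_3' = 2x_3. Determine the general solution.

Coefficient matrix A = [[-4, 0, -6], [0, -1, 6], [0, 0, 2]].
det(A - λI) = 0 gives eigenvalues λ = -4, -1, 2.
For λ=-4: eigenvector (1,0,0).
For λ=-1: eigenvector (0,1,0).
For λ=2: eigenvector (-1,2,1).
General solution: K_1e^(-4t)(1,0,0) + K_2e^(-t)(0,1,0) + K_3e^(2t)(-1,2,1).

x_1(t) = K_1e^(-4t) - K_3e^(2t), x_2(t) = K_2e^(-t) + 2K_3e^(2t), x_3(t) = K_3e^(2t)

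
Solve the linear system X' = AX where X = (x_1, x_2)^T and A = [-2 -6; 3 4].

Coefficient matrix A = [[-2, -6], [3, 4]].
Characteristic polynomial det(A - λI) = λ^2 - 2λ + 10 = 0.
Eigenvalues λ = 1 ± 3i (complex conjugate pair).
For λ=1+3i: an eigenvector is (-1,0) - i(1,-1) = (-1 - i, 0 + i).
A real fundamental pair from Re and Im of e^((1+3i)t)v: X_1 = e^(t)(cos(3t)·(-1,0) + sin(3t)·(1,-1)), X_2 = e^(t)(sin(3t)·(-1,0) - cos(3t)·(1,-1)).
General solution: c_1X_1 + c_2X_2.

x_1(t) = c_1e^(t)sin(3t) - c_1e^(t)cos(3t) - c_2e^(t)sin(3t) - c_2e^(t)cos(3t), x_2(t) = -c_1e^(t)sin(3t) + c_2e^(t)cos(3t)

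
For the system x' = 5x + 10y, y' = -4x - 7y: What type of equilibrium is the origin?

stable spiral

A = [[5,10],[-4,-7]]; det(A-λI) = λ^2 + 2λ + 5.
λ = -1 ± 2i: negative real part.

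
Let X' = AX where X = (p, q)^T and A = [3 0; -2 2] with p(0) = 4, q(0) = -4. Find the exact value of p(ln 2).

A = [[3,0],[-2,2]]; eigenvalues λ = 3, 2.
Eigenvectors: (-1,2) for λ=3, (0,-1) for λ=2.
From the initial condition, c_1 = -4, c_2 = -4.
p(ln 2) = (-4)(2^3)(-1) + (-4)(2^2)(0) = 32.

32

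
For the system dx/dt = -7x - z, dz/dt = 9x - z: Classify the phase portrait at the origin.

A = [[-7,-1],[9,-1]]; det(A-λI) = λ^2 + 8λ + 16.
repeated λ = -4 with a single eigenvector.

stable improper node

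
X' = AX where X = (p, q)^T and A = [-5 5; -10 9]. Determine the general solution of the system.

p(t) = 2C_1e^(2t)sin(t) - C_1e^(2t)cos(t) - C_2e^(2t)sin(t) - 2C_2e^(2t)cos(t), q(t) = 3C_1e^(2t)sin(t) - C_1e^(2t)cos(t) - C_2e^(2t)sin(t) - 3C_2e^(2t)cos(t)

Coefficient matrix A = [[-5, 5], [-10, 9]].
Characteristic polynomial det(A - λI) = λ^2 - 4λ + 5 = 0.
Eigenvalues λ = 2 ± i (complex conjugate pair).
For λ=2+i: an eigenvector is (-1,-1) - i(2,3) = (-1 - 2i, -1 - 3i).
A real fundamental pair from Re and Im of e^((2+i)t)v: X_1 = e^(2t)(cos(t)·(-1,-1) + sin(t)·(2,3)), X_2 = e^(2t)(sin(t)·(-1,-1) - cos(t)·(2,3)).
General solution: C_1X_1 + C_2X_2.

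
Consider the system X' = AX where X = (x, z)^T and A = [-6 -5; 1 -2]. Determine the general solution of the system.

x(t) = -2K_1e^(-4t)sin(t) + K_1e^(-4t)cos(t) + K_2e^(-4t)sin(t) + 2K_2e^(-4t)cos(t), z(t) = K_1e^(-4t)sin(t) - K_2e^(-4t)cos(t)

Coefficient matrix A = [[-6, -5], [1, -2]].
Characteristic polynomial det(A - λI) = λ^2 + 8λ + 17 = 0.
Eigenvalues λ = -4 ± i (complex conjugate pair).
For λ=-4+i: an eigenvector is (1,0) - i(-2,1) = (1 + 2i, 0 - i).
A real fundamental pair from Re and Im of e^((-4+i)t)v: X_1 = e^(-4t)(cos(t)·(1,0) + sin(t)·(-2,1)), X_2 = e^(-4t)(sin(t)·(1,0) - cos(t)·(-2,1)).
General solution: K_1X_1 + K_2X_2.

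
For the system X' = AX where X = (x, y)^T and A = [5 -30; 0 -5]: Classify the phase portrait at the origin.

A = [[5,-30],[0,-5]]; det(A-λI) = λ^2 - 25.
λ = 5, -5: opposite signs.

saddle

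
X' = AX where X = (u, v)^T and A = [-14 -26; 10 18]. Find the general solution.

Coefficient matrix A = [[-14, -26], [10, 18]].
Characteristic polynomial det(A - λI) = λ^2 - 4λ + 8 = 0.
Eigenvalues λ = 2 ± 2i (complex conjugate pair).
For λ=2+2i: an eigenvector is (2,-1) - i(-3,2) = (2 + 3i, -1 - 2i).
A real fundamental pair from Re and Im of e^((2+2i)t)v: X_1 = e^(2t)(cos(2t)·(2,-1) + sin(2t)·(-3,2)), X_2 = e^(2t)(sin(2t)·(2,-1) - cos(2t)·(-3,2)).
General solution: C_1X_1 + C_2X_2.

u(t) = -3C_1e^(2t)sin(2t) + 2C_1e^(2t)cos(2t) + 2C_2e^(2t)sin(2t) + 3C_2e^(2t)cos(2t), v(t) = 2C_1e^(2t)sin(2t) - C_1e^(2t)cos(2t) - C_2e^(2t)sin(2t) - 2C_2e^(2t)cos(2t)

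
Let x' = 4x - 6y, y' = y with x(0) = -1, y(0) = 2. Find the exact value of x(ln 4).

-1264

A = [[4,-6],[0,1]]; eigenvalues λ = 4, 1.
Eigenvectors: (1,0) for λ=4, (-2,-1) for λ=1.
From the initial condition, c_1 = -5, c_2 = -2.
x(ln 4) = (-5)(4^4)(1) + (-2)(4^1)(-2) = -1264.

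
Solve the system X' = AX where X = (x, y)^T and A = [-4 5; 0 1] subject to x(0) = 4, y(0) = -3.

x(t) = -3e^(t) + 7e^(-4t), y(t) = -3e^(t)

Coefficient matrix A = [[-4, 5], [0, 1]].
Characteristic polynomial det(A - λI) = λ^2 + 3λ - 4 = 0.
Eigenvalues λ = 1, -4.
For λ=1: (A-λI) row 1 is [-5, 5], so an eigenvector is (1, 1).
For λ=-4: (A-λI) row 1 is [0, 5], so an eigenvector is (-1, 0).
General solution: c_1e^(t)(1,1) + c_2e^(-4t)(-1,0).
Applying x(0)=4, y(0)=-3 gives c_1=-3, c_2=-7.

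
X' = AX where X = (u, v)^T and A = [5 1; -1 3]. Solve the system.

Coefficient matrix A = [[5, 1], [-1, 3]].
Characteristic polynomial det(A - λI) = λ^2 - 8λ + 16 = 0.
Single eigenvalue λ = 4 with algebraic multiplicity 2.
Eigenvector v = (-1,1); generalized eigenvector w with (A-λI)w=v is (-1,0).
General solution: e^(4t)[C_1·v + C_2·(t·v + w)].

u(t) = -C_1e^(4t) - C_2te^(4t) - C_2e^(4t), v(t) = C_1e^(4t) + C_2te^(4t)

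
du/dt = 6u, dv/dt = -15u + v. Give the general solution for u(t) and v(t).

Coefficient matrix A = [[6, 0], [-15, 1]].
Characteristic polynomial det(A - λI) = λ^2 - 7λ + 6 = 0.
Eigenvalues λ = 1, 6.
For λ=1: (A-λI) row 1 is [5, 0], so an eigenvector is (0, -1).
For λ=6: (A-λI) row 2 is [-15, -5], so an eigenvector is (-1, 3).
General solution: C_1e^(t)(0,-1) + C_2e^(6t)(-1,3).

u(t) = -C_2e^(6t), v(t) = -C_1e^(t) + 3C_2e^(6t)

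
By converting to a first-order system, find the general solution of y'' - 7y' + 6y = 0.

Let x_1 = y, x_2 = y'. Then x_1' = x_2 and x_2' = -6x_1 + 7x_2.
A = [[0,1],[-6,7]]; det(A-λI) = λ^2 - 7λ + 6.
Eigenvalues λ = 1, 6 with eigenvectors (1,1), (1,6).

y(t) = c_1e^(t) + c_2e^(6t)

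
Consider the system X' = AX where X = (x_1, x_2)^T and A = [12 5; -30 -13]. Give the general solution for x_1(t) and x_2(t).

x_1(t) = -c_1e^(-3t) + c_2e^(2t), x_2(t) = 3c_1e^(-3t) - 2c_2e^(2t)

Coefficient matrix A = [[12, 5], [-30, -13]].
Characteristic polynomial det(A - λI) = λ^2 + λ - 6 = 0.
Eigenvalues λ = -3, 2.
For λ=-3: (A-λI) row 1 is [15, 5], so an eigenvector is (-1, 3).
For λ=2: (A-λI) row 1 is [10, 5], so an eigenvector is (1, -2).
General solution: c_1e^(-3t)(-1,3) + c_2e^(2t)(1,-2).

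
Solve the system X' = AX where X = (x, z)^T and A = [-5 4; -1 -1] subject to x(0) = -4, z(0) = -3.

Coefficient matrix A = [[-5, 4], [-1, -1]].
Characteristic polynomial det(A - λI) = λ^2 + 6λ + 9 = 0.
Single eigenvalue λ = -3 with algebraic multiplicity 2.
Eigenvector v = (-2,-1); generalized eigenvector w with (A-λI)w=v is (1,0).
General solution: e^(-3t)[C_1·v + C_2·(t·v + w)].
Applying x(0)=-4, z(0)=-3 gives C_1=3, C_2=2.

x(t) = -4te^(-3t) - 4e^(-3t), z(t) = -2te^(-3t) - 3e^(-3t)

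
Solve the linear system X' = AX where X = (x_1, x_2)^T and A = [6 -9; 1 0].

Coefficient matrix A = [[6, -9], [1, 0]].
Characteristic polynomial det(A - λI) = λ^2 - 6λ + 9 = 0.
Single eigenvalue λ = 3 with algebraic multiplicity 2.
Eigenvector v = (-3,-1); generalized eigenvector w with (A-λI)w=v is (2,1).
General solution: e^(3t)[K_1·v + K_2·(t·v + w)].

x_1(t) = -3K_1e^(3t) - 3K_2te^(3t) + 2K_2e^(3t), x_2(t) = -K_1e^(3t) - K_2te^(3t) + K_2e^(3t)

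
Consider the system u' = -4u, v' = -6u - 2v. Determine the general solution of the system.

Coefficient matrix A = [[-4, 0], [-6, -2]].
Characteristic polynomial det(A - λI) = λ^2 + 6λ + 8 = 0.
Eigenvalues λ = -2, -4.
For λ=-2: (A-λI) row 1 is [-2, 0], so an eigenvector is (0, 1).
For λ=-4: (A-λI) row 2 is [-6, 2], so an eigenvector is (-1, -3).
General solution: C_1e^(-2t)(0,1) + C_2e^(-4t)(-1,-3).

u(t) = -C_2e^(-4t), v(t) = C_1e^(-2t) - 3C_2e^(-4t)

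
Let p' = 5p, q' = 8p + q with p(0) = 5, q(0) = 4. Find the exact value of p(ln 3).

A = [[5,0],[8,1]]; eigenvalues λ = 5, 1.
Eigenvectors: (-1,-2) for λ=5, (0,1) for λ=1.
From the initial condition, c_1 = -5, c_2 = -6.
p(ln 3) = (-5)(3^5)(-1) + (-6)(3^1)(0) = 1215.

1215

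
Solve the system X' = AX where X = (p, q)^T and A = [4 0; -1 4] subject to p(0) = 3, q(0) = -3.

p(t) = 3e^(4t), q(t) = -3te^(4t) - 3e^(4t)

Coefficient matrix A = [[4, 0], [-1, 4]].
Characteristic polynomial det(A - λI) = λ^2 - 8λ + 16 = 0.
Single eigenvalue λ = 4 with algebraic multiplicity 2.
Eigenvector v = (0,1); generalized eigenvector w with (A-λI)w=v is (-1,3).
General solution: e^(4t)[C_1·v + C_2·(t·v + w)].
Applying p(0)=3, q(0)=-3 gives C_1=6, C_2=-3.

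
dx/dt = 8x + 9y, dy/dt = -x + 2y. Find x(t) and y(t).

Coefficient matrix A = [[8, 9], [-1, 2]].
Characteristic polynomial det(A - λI) = λ^2 - 10λ + 25 = 0.
Single eigenvalue λ = 5 with algebraic multiplicity 2.
Eigenvector v = (3,-1); generalized eigenvector w with (A-λI)w=v is (-2,1).
General solution: e^(5t)[C_1·v + C_2·(t·v + w)].

x(t) = 3C_1e^(5t) + 3C_2te^(5t) - 2C_2e^(5t), y(t) = -C_1e^(5t) - C_2te^(5t) + C_2e^(5t)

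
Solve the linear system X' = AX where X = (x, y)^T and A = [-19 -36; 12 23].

Coefficient matrix A = [[-19, -36], [12, 23]].
Characteristic polynomial det(A - λI) = λ^2 - 4λ - 5 = 0.
Eigenvalues λ = -1, 5.
For λ=-1: (A-λI) row 1 is [-18, -36], so an eigenvector is (-2, 1).
For λ=5: (A-λI) row 1 is [-24, -36], so an eigenvector is (3, -2).
General solution: c_1e^(-t)(-2,1) + c_2e^(5t)(3,-2).

x(t) = -2c_1e^(-t) + 3c_2e^(5t), y(t) = c_1e^(-t) - 2c_2e^(5t)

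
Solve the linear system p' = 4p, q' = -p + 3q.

p(t) = -K_2e^(4t), q(t) = K_1e^(3t) + K_2e^(4t)

Coefficient matrix A = [[4, 0], [-1, 3]].
Characteristic polynomial det(A - λI) = λ^2 - 7λ + 12 = 0.
Eigenvalues λ = 3, 4.
For λ=3: (A-λI) row 1 is [1, 0], so an eigenvector is (0, 1).
For λ=4: (A-λI) row 2 is [-1, -1], so an eigenvector is (-1, 1).
General solution: K_1e^(3t)(0,1) + K_2e^(4t)(-1,1).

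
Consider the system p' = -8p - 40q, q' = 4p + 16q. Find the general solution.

Coefficient matrix A = [[-8, -40], [4, 16]].
Characteristic polynomial det(A - λI) = λ^2 - 8λ + 32 = 0.
Eigenvalues λ = 4 ± 4i (complex conjugate pair).
For λ=4+4i: an eigenvector is (3,-1) - i(1,0) = (3 - i, -1).
A real fundamental pair from Re and Im of e^((4+4i)t)v: X_1 = e^(4t)(cos(4t)·(3,-1) + sin(4t)·(1,0)), X_2 = e^(4t)(sin(4t)·(3,-1) - cos(4t)·(1,0)).
General solution: c_1X_1 + c_2X_2.

p(t) = c_1e^(4t)sin(4t) + 3c_1e^(4t)cos(4t) + 3c_2e^(4t)sin(4t) - c_2e^(4t)cos(4t), q(t) = -c_1e^(4t)cos(4t) - c_2e^(4t)sin(4t)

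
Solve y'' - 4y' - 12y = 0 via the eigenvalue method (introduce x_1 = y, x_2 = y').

y(t) = C_1e^(-2t) + C_2e^(6t)

Let x_1 = y, x_2 = y'. Then x_1' = x_2 and x_2' = 12x_1 + 4x_2.
A = [[0,1],[12,4]]; det(A-λI) = λ^2 - 4λ - 12.
Eigenvalues λ = -2, 6 with eigenvectors (1,-2), (1,6).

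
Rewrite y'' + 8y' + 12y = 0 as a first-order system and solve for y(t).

Let x_1 = y, x_2 = y'. Then x_1' = x_2 and x_2' = -12x_1 - 8x_2.
A = [[0,1],[-12,-8]]; det(A-λI) = λ^2 + 8λ + 12.
Eigenvalues λ = -6, -2 with eigenvectors (1,-6), (1,-2).

y(t) = K_1e^(-6t) + K_2e^(-2t)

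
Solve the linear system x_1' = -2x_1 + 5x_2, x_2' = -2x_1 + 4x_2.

x_1(t) = C_1e^(t)sin(t) - 2C_1e^(t)cos(t) - 2C_2e^(t)sin(t) - C_2e^(t)cos(t), x_2(t) = C_1e^(t)sin(t) - C_1e^(t)cos(t) - C_2e^(t)sin(t) - C_2e^(t)cos(t)

Coefficient matrix A = [[-2, 5], [-2, 4]].
Characteristic polynomial det(A - λI) = λ^2 - 2λ + 2 = 0.
Eigenvalues λ = 1 ± i (complex conjugate pair).
For λ=1+i: an eigenvector is (-2,-1) - i(1,1) = (-2 - i, -1 - i).
A real fundamental pair from Re and Im of e^((1+i)t)v: X_1 = e^(t)(cos(t)·(-2,-1) + sin(t)·(1,1)), X_2 = e^(t)(sin(t)·(-2,-1) - cos(t)·(1,1)).
General solution: C_1X_1 + C_2X_2.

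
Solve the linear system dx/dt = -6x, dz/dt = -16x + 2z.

Coefficient matrix A = [[-6, 0], [-16, 2]].
Characteristic polynomial det(A - λI) = λ^2 + 4λ - 12 = 0.
Eigenvalues λ = -6, 2.
For λ=-6: (A-λI) row 2 is [-16, 8], so an eigenvector is (1, 2).
For λ=2: (A-λI) row 1 is [-8, 0], so an eigenvector is (0, -1).
General solution: K_1e^(-6t)(1,2) + K_2e^(2t)(0,-1).

x(t) = K_1e^(-6t), z(t) = 2K_1e^(-6t) - K_2e^(2t)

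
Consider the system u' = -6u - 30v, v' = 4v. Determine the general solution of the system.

u(t) = c_1e^(-6t) + 3c_2e^(4t), v(t) = -c_2e^(4t)

Coefficient matrix A = [[-6, -30], [0, 4]].
Characteristic polynomial det(A - λI) = λ^2 + 2λ - 24 = 0.
Eigenvalues λ = -6, 4.
For λ=-6: (A-λI) row 1 is [0, -30], so an eigenvector is (1, 0).
For λ=4: (A-λI) row 1 is [-10, -30], so an eigenvector is (3, -1).
General solution: c_1e^(-6t)(1,0) + c_2e^(4t)(3,-1).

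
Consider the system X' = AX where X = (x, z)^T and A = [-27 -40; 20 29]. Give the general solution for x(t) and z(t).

Coefficient matrix A = [[-27, -40], [20, 29]].
Characteristic polynomial det(A - λI) = λ^2 - 2λ + 17 = 0.
Eigenvalues λ = 1 ± 4i (complex conjugate pair).
For λ=1+4i: an eigenvector is (1,-1) - i(3,-2) = (1 - 3i, -1 + 2i).
A real fundamental pair from Re and Im of e^((1+4i)t)v: X_1 = e^(t)(cos(4t)·(1,-1) + sin(4t)·(3,-2)), X_2 = e^(t)(sin(4t)·(1,-1) - cos(4t)·(3,-2)).
General solution: c_1X_1 + c_2X_2.

x(t) = 3c_1e^(t)sin(4t) + c_1e^(t)cos(4t) + c_2e^(t)sin(4t) - 3c_2e^(t)cos(4t), z(t) = -2c_1e^(t)sin(4t) - c_1e^(t)cos(4t) - c_2e^(t)sin(4t) + 2c_2e^(t)cos(4t)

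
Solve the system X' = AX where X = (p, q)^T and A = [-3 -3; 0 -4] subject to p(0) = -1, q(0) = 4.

Coefficient matrix A = [[-3, -3], [0, -4]].
Characteristic polynomial det(A - λI) = λ^2 + 7λ + 12 = 0.
Eigenvalues λ = -4, -3.
For λ=-4: (A-λI) row 1 is [1, -3], so an eigenvector is (3, 1).
For λ=-3: (A-λI) row 1 is [0, -3], so an eigenvector is (-1, 0).
General solution: K_1e^(-4t)(3,1) + K_2e^(-3t)(-1,0).
Applying p(0)=-1, q(0)=4 gives K_1=4, K_2=13.

p(t) = -13e^(-3t) + 12e^(-4t), q(t) = 4e^(-4t)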